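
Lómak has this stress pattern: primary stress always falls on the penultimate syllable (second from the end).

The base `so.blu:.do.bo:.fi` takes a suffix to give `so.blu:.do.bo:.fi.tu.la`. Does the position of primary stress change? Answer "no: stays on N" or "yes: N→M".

Base `so.blu:.do.bo:.fi` (5 syllables):
  The word has 5 syllables; the penultimate syllable (second from the end) is syllable 4 (bo:).
  → primary stress on syllable 4.
Suffixed `so.blu:.do.bo:.fi.tu.la` (7 syllables):
  The word has 7 syllables; the penultimate syllable (second from the end) is syllable 6 (tu).
  → primary stress on syllable 6.

yes: 4→6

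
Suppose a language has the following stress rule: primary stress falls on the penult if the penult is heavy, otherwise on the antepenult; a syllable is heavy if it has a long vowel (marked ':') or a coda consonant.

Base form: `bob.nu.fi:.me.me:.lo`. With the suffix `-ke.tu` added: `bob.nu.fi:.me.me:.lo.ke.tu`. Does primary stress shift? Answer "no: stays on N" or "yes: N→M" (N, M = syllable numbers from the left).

Base `bob.nu.fi:.me.me:.lo` (6 syllables):
  Weights: 4 me L, 5 me: H, 6 lo L.
  The penult (syllable 5, me:) is heavy, so it takes stress.
  → primary stress on syllable 5.
Suffixed `bob.nu.fi:.me.me:.lo.ke.tu` (8 syllables):
  Weights: 6 lo L, 7 ke L, 8 tu L.
  The penult (syllable 7, ke) is light, so stress falls on the antepenult (syllable 6, lo).
  → primary stress on syllable 6.

yes: 5→6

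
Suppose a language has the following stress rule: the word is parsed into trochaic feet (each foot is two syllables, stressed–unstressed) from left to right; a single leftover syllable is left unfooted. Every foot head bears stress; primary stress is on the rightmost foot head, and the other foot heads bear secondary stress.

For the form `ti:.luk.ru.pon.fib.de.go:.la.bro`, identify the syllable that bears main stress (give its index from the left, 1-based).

Parse left to right into trochaic (ˈσσ) feet: (ˈti:.luk) (ˈru.pon) (ˈfib.de) (ˈgo:.la) bro. Syllable 9 is left unfooted.
Foot heads (stressed positions): 1, 3, 5, 7.
End Rule Rightmost: primary stress on the rightmost head = syllable 7.
Primary stress: syllable 7 → ti:.luk.ru.pon.fib.de.ˈgo:.la.bro.

7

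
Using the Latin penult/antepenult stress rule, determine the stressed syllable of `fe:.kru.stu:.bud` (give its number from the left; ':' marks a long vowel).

Classical Latin: stress the penult if heavy (long vowel or closed), else the antepenult.
Weights: 2 kru L, 3 stu: H, 4 bud H.
The penult (syllable 3, stu:) is heavy, so it takes stress.
Stress on syllable 3: fe:.kru.ˈstu:.bud.

3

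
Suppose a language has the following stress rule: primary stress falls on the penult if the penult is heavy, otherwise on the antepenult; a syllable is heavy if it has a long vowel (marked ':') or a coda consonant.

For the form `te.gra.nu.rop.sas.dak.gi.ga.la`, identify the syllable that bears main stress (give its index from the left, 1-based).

7

Weights: 7 gi L, 8 ga L, 9 la L.
The penult (syllable 8, ga) is light, so stress falls on the antepenult (syllable 7, gi).
Primary stress: syllable 7 → te.gra.nu.rop.sas.dak.ˈgi.ga.la.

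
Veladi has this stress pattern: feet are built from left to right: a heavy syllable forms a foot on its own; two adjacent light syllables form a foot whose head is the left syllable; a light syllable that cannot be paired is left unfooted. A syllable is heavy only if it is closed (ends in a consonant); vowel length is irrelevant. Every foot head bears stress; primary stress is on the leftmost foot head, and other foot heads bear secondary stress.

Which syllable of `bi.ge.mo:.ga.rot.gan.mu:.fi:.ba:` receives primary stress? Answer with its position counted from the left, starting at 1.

1

Weights: 1 bi L, 2 ge L, 3 mo: L, 4 ga L, 5 rot H, 6 gan H, 7 mu: L, 8 fi: L, 9 ba: L.
Parse left to right (heavy = foot alone; LL = one foot; stranded L unfooted): (ˈbi.ge) (ˈmo:.ga) (ˈrot) (ˈgan) (ˈmu:.fi:) ba:.
Foot heads: 1, 3, 5, 6, 7.
Primary stress on the leftmost head = syllable 1.
Primary stress: syllable 1 → ˈbi.ge.mo:.ga.rot.gan.mu:.fi:.ba:.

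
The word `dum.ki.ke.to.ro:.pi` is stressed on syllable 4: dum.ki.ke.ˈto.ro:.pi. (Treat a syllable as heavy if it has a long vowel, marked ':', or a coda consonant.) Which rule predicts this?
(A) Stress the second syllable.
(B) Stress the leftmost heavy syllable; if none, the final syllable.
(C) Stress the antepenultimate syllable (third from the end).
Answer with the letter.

Rule A → syllable 2 (observed: 4).
Rule B → syllable 1 (observed: 4).
Rule C → syllable 4 ✓.

C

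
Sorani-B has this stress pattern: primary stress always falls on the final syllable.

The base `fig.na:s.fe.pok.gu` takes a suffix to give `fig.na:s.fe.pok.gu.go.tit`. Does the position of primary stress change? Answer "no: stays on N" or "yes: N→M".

Base `fig.na:s.fe.pok.gu` (5 syllables):
  The word has 5 syllables; the final syllable is syllable 5 (gu).
  → primary stress on syllable 5.
Suffixed `fig.na:s.fe.pok.gu.go.tit` (7 syllables):
  The word has 7 syllables; the final syllable is syllable 7 (tit).
  → primary stress on syllable 7.

yes: 5→7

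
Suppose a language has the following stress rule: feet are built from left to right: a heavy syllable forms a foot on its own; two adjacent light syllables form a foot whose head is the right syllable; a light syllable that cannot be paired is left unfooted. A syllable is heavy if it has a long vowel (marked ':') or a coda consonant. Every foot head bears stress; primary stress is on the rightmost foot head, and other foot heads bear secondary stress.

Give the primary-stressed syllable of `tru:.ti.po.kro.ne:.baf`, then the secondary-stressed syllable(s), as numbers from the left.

Weights: 1 tru: H, 2 ti L, 3 po L, 4 kro L, 5 ne: H, 6 baf H.
Parse left to right (heavy = foot alone; LL = one foot; stranded L unfooted): (ˈtru:) (ti.ˈpo) kro (ˈne:) (ˈbaf).
Foot heads: 1, 3, 5, 6.
Primary stress on the rightmost head = syllable 6.
Secondary stress on 1, 3, 5: ˌtru:.ti.ˌpo.kro.ˌne:.ˈbaf.

primary 6, secondary 1, 3, 5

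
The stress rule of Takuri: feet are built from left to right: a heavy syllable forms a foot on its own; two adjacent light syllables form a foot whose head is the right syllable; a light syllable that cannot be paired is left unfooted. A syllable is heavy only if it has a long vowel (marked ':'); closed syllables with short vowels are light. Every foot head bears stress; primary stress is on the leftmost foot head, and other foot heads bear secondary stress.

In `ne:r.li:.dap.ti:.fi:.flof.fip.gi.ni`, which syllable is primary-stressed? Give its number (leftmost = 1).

1

Weights: 1 ne:r H, 2 li: H, 3 dap L, 4 ti: H, 5 fi: H, 6 flof L, 7 fip L, 8 gi L, 9 ni L.
Parse left to right (heavy = foot alone; LL = one foot; stranded L unfooted): (ˈne:r) (ˈli:) dap (ˈti:) (ˈfi:) (flof.ˈfip) (gi.ˈni).
Foot heads: 1, 2, 4, 5, 7, 9.
Primary stress on the leftmost head = syllable 1.
Primary stress: syllable 1 → ˈne:r.li:.dap.ti:.fi:.flof.fip.gi.ni.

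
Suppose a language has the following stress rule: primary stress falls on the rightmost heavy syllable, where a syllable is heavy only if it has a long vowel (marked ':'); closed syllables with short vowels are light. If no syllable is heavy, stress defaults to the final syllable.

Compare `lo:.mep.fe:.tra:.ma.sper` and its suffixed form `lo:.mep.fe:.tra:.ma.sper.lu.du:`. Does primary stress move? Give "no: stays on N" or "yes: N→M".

yes: 4→8

Base `lo:.mep.fe:.tra:.ma.sper` (6 syllables):
  Weights: 1 lo: H, 2 mep L, 3 fe: H, 4 tra: H, 5 ma L, 6 sper L.
  Heavy syllables in the domain: 1, 3, 4. The rightmost is syllable 4 (tra:).
  → primary stress on syllable 4.
Suffixed `lo:.mep.fe:.tra:.ma.sper.lu.du:` (8 syllables):
  Weights: 1 lo: H, 2 mep L, 3 fe: H, 4 tra: H, 5 ma L, 6 sper L, 7 lu L, 8 du: H.
  Heavy syllables in the domain: 1, 3, 4, 8. The rightmost is syllable 8 (du:).
  → primary stress on syllable 8.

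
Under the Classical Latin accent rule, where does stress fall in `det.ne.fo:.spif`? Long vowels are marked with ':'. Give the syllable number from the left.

3

Classical Latin: stress the penult if heavy (long vowel or closed), else the antepenult.
Weights: 2 ne L, 3 fo: H, 4 spif H.
The penult (syllable 3, fo:) is heavy, so it takes stress.
Stress on syllable 3: det.ne.ˈfo:.spif.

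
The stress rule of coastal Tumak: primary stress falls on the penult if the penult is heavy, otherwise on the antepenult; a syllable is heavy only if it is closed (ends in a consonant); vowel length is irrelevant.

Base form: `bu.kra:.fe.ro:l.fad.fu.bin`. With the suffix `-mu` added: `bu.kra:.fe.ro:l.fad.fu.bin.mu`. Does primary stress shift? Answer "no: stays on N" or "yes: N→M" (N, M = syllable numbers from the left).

Base `bu.kra:.fe.ro:l.fad.fu.bin` (7 syllables):
  Weights: 5 fad H, 6 fu L, 7 bin H.
  The penult (syllable 6, fu) is light, so stress falls on the antepenult (syllable 5, fad).
  → primary stress on syllable 5.
Suffixed `bu.kra:.fe.ro:l.fad.fu.bin.mu` (8 syllables):
  Weights: 6 fu L, 7 bin H, 8 mu L.
  The penult (syllable 7, bin) is heavy, so it takes stress.
  → primary stress on syllable 7.

yes: 5→7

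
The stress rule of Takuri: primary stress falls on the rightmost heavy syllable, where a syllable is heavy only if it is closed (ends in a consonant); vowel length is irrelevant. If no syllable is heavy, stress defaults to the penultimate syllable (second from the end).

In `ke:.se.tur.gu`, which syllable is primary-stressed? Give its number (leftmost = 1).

3

Weights: 1 ke: L, 2 se L, 3 tur H, 4 gu L.
Heavy syllables in the domain: 3. The rightmost is syllable 3 (tur).
Primary stress: syllable 3 → ke:.se.ˈtur.gu.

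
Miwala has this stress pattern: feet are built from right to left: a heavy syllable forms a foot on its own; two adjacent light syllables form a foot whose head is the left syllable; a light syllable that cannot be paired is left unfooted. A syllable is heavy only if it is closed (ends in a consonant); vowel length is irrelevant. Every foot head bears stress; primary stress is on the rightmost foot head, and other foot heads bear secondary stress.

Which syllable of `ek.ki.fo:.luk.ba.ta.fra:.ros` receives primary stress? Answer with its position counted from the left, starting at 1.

8

Weights: 1 ek H, 2 ki L, 3 fo: L, 4 luk H, 5 ba L, 6 ta L, 7 fra: L, 8 ros H.
Parse right to left (heavy = foot alone; LL = one foot; stranded L unfooted): (ˈek) (ˈki.fo:) (ˈluk) ba (ˈta.fra:) (ˈros).
Foot heads: 1, 2, 4, 6, 8.
Primary stress on the rightmost head = syllable 8.
Primary stress: syllable 8 → ek.ki.fo:.luk.ba.ta.fra:.ˈros.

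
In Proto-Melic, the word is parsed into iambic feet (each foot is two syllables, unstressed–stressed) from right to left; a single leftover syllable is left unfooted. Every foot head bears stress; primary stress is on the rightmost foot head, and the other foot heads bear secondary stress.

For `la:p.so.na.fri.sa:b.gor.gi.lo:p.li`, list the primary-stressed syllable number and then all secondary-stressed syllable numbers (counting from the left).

primary 9, secondary 3, 5, 7

Parse right to left into iambic (σˈσ) feet: la:p (so.ˈna) (fri.ˈsa:b) (gor.ˈgi) (lo:p.ˈli). Syllable 1 is left unfooted.
Foot heads (stressed positions): 3, 5, 7, 9.
End Rule Rightmost: primary stress on the rightmost head = syllable 9.
Secondary stress on 3, 5, 7: la:p.so.ˌna.fri.ˌsa:b.gor.ˌgi.lo:p.ˈli.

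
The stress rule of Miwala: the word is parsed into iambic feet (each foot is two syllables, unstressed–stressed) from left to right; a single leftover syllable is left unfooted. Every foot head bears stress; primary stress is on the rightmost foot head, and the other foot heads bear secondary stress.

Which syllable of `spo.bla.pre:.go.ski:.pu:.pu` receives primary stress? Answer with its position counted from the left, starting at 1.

Parse left to right into iambic (σˈσ) feet: (spo.ˈbla) (pre:.ˈgo) (ski:.ˈpu:) pu. Syllable 7 is left unfooted.
Foot heads (stressed positions): 2, 4, 6.
End Rule Rightmost: primary stress on the rightmost head = syllable 6.
Primary stress: syllable 6 → spo.bla.pre:.go.ski:.ˈpu:.pu.

6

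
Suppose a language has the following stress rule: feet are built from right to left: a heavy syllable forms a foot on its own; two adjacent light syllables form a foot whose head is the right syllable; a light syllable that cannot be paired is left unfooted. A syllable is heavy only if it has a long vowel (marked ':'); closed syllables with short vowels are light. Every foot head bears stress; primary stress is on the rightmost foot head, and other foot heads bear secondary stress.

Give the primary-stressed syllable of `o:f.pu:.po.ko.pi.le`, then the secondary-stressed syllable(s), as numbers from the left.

primary 6, secondary 1, 2, 4

Weights: 1 o:f H, 2 pu: H, 3 po L, 4 ko L, 5 pi L, 6 le L.
Parse right to left (heavy = foot alone; LL = one foot; stranded L unfooted): (ˈo:f) (ˈpu:) (po.ˈko) (pi.ˈle).
Foot heads: 1, 2, 4, 6.
Primary stress on the rightmost head = syllable 6.
Secondary stress on 1, 2, 4: ˌo:f.ˌpu:.po.ˌko.pi.ˈle.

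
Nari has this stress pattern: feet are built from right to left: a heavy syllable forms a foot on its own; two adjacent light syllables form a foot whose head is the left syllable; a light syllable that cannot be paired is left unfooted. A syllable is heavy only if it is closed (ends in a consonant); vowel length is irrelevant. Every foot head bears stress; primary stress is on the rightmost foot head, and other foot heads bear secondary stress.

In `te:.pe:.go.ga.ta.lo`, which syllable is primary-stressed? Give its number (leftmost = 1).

Weights: 1 te: L, 2 pe: L, 3 go L, 4 ga L, 5 ta L, 6 lo L.
Parse right to left (heavy = foot alone; LL = one foot; stranded L unfooted): (ˈte:.pe:) (ˈgo.ga) (ˈta.lo).
Foot heads: 1, 3, 5.
Primary stress on the rightmost head = syllable 5.
Primary stress: syllable 5 → te:.pe:.go.ga.ˈta.lo.

5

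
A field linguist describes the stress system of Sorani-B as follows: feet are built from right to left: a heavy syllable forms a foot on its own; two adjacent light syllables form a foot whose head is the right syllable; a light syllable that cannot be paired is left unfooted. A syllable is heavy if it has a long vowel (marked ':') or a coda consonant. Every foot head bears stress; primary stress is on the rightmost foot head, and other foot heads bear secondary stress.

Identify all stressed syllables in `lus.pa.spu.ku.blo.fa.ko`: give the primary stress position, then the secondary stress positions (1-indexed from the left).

primary 7, secondary 1, 3, 5

Weights: 1 lus H, 2 pa L, 3 spu L, 4 ku L, 5 blo L, 6 fa L, 7 ko L.
Parse right to left (heavy = foot alone; LL = one foot; stranded L unfooted): (ˈlus) (pa.ˈspu) (ku.ˈblo) (fa.ˈko).
Foot heads: 1, 3, 5, 7.
Primary stress on the rightmost head = syllable 7.
Secondary stress on 1, 3, 5: ˌlus.pa.ˌspu.ku.ˌblo.fa.ˈko.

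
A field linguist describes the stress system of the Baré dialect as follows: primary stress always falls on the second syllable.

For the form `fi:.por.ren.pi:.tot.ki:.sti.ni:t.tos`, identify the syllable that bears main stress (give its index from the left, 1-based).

The word has 9 syllables; the second syllable is syllable 2 (por).
Primary stress: syllable 2 → fi:.ˈpor.ren.pi:.tot.ki:.sti.ni:t.tos.

2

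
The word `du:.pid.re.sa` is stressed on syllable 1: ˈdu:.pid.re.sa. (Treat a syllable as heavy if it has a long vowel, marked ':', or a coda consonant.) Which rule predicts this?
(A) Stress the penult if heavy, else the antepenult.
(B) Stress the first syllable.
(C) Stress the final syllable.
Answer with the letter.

Rule A → syllable 2 (observed: 1).
Rule B → syllable 1 ✓.
Rule C → syllable 4 (observed: 1).

B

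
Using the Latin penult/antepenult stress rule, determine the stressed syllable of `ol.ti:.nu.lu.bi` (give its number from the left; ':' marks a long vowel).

3

Classical Latin: stress the penult if heavy (long vowel or closed), else the antepenult.
Weights: 3 nu L, 4 lu L, 5 bi L.
The penult (syllable 4, lu) is light, so stress falls on the antepenult (syllable 3, nu).
Stress on syllable 3: ol.ti:.ˈnu.lu.bi.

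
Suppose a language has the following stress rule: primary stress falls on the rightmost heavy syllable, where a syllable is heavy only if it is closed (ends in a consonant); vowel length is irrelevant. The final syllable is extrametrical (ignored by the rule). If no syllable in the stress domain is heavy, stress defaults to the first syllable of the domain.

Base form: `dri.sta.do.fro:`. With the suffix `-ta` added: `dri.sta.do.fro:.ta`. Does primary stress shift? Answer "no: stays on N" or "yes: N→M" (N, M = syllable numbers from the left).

Base `dri.sta.do.fro:` (4 syllables):
  The final syllable (4, fro:) is extrametrical; the stress domain is syllables 1–3.
  Weights: 1 dri L, 2 sta L, 3 do L.
  No heavy syllable in the domain; default to the first syllable of the domain = syllable 1.
  → primary stress on syllable 1.
Suffixed `dri.sta.do.fro:.ta` (5 syllables):
  The final syllable (5, ta) is extrametrical; the stress domain is syllables 1–4.
  Weights: 1 dri L, 2 sta L, 3 do L, 4 fro: L.
  No heavy syllable in the domain; default to the first syllable of the domain = syllable 1.
  → primary stress on syllable 1.

no: stays on 1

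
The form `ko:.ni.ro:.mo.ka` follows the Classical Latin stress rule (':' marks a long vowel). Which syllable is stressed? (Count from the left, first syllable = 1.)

Classical Latin: stress the penult if heavy (long vowel or closed), else the antepenult.
Weights: 3 ro: H, 4 mo L, 5 ka L.
The penult (syllable 4, mo) is light, so stress falls on the antepenult (syllable 3, ro:).
Stress on syllable 3: ko:.ni.ˈro:.mo.ka.

3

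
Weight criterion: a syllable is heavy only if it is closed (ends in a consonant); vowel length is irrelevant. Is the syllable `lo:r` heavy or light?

`lo:r`: long vowel, closed (coda /r/). Closed (coda /r/) → heavy.

heavy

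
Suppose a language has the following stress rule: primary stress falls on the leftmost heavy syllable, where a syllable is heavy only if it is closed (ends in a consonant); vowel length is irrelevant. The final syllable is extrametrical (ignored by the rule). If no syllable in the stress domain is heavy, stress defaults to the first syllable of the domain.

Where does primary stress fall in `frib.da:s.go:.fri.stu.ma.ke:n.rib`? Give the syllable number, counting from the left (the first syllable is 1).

The final syllable (8, rib) is extrametrical; the stress domain is syllables 1–7.
Weights: 1 frib H, 2 da:s H, 3 go: L, 4 fri L, 5 stu L, 6 ma L, 7 ke:n H.
Heavy syllables in the domain: 1, 2, 7. The leftmost is syllable 1 (frib).
Primary stress: syllable 1 → ˈfrib.da:s.go:.fri.stu.ma.ke:n.rib.

1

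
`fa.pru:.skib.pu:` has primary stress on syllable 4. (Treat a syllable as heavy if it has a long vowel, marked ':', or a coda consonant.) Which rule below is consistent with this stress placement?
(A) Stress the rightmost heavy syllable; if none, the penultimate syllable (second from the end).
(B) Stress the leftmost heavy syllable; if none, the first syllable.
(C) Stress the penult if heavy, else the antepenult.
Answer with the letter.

A

Rule A → syllable 4 ✓.
Rule B → syllable 2 (observed: 4).
Rule C → syllable 3 (observed: 4).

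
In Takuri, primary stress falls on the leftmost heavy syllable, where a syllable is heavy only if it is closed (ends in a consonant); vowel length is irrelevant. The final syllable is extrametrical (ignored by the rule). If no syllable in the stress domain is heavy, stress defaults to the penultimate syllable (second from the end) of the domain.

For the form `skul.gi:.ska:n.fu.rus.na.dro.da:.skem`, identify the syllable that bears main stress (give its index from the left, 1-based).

The final syllable (9, skem) is extrametrical; the stress domain is syllables 1–8.
Weights: 1 skul H, 2 gi: L, 3 ska:n H, 4 fu L, 5 rus H, 6 na L, 7 dro L, 8 da: L.
Heavy syllables in the domain: 1, 3, 5. The leftmost is syllable 1 (skul).
Primary stress: syllable 1 → ˈskul.gi:.ska:n.fu.rus.na.dro.da:.skem.

1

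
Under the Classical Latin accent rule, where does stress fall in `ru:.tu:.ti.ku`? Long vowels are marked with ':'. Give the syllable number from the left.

Classical Latin: stress the penult if heavy (long vowel or closed), else the antepenult.
Weights: 2 tu: H, 3 ti L, 4 ku L.
The penult (syllable 3, ti) is light, so stress falls on the antepenult (syllable 2, tu:).
Stress on syllable 2: ru:.ˈtu:.ti.ku.

2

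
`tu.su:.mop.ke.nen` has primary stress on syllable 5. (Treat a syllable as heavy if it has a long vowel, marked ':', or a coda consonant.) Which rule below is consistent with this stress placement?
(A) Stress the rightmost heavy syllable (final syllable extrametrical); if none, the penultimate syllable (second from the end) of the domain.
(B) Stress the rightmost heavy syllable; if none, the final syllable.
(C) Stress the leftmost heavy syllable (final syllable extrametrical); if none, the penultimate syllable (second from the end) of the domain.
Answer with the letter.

Rule A → syllable 3 (observed: 5).
Rule B → syllable 5 ✓.
Rule C → syllable 2 (observed: 5).

B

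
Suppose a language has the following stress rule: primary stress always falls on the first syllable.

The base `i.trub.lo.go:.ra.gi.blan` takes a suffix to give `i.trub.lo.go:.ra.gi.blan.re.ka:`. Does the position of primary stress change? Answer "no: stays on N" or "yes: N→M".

no: stays on 1

Base `i.trub.lo.go:.ra.gi.blan` (7 syllables):
  The word has 7 syllables; the first syllable is syllable 1 (i).
  → primary stress on syllable 1.
Suffixed `i.trub.lo.go:.ra.gi.blan.re.ka:` (9 syllables):
  The word has 9 syllables; the first syllable is syllable 1 (i).
  → primary stress on syllable 1.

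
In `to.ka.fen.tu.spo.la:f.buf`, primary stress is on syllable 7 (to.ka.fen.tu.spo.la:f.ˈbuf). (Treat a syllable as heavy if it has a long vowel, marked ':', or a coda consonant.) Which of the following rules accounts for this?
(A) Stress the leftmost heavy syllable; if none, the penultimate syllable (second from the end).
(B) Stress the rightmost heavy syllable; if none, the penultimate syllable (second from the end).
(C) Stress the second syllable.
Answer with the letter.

B

Rule A → syllable 3 (observed: 7).
Rule B → syllable 7 ✓.
Rule C → syllable 2 (observed: 7).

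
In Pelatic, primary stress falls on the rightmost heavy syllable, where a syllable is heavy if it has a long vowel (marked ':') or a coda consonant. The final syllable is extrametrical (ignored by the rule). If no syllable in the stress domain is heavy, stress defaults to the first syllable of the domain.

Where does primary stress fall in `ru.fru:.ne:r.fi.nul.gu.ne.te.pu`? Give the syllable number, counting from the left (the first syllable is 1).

The final syllable (9, pu) is extrametrical; the stress domain is syllables 1–8.
Weights: 1 ru L, 2 fru: H, 3 ne:r H, 4 fi L, 5 nul H, 6 gu L, 7 ne L, 8 te L.
Heavy syllables in the domain: 2, 3, 5. The rightmost is syllable 5 (nul).
Primary stress: syllable 5 → ru.fru:.ne:r.fi.ˈnul.gu.ne.te.pu.

5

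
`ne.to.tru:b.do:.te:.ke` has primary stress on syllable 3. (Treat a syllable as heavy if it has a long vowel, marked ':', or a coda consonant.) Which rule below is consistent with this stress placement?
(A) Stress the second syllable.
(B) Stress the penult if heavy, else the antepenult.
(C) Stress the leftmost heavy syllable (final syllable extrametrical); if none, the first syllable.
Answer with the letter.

Rule A → syllable 2 (observed: 3).
Rule B → syllable 5 (observed: 3).
Rule C → syllable 3 ✓.

C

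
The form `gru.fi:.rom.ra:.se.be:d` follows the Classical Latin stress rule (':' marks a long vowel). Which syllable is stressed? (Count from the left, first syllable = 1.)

4

Classical Latin: stress the penult if heavy (long vowel or closed), else the antepenult.
Weights: 4 ra: H, 5 se L, 6 be:d H.
The penult (syllable 5, se) is light, so stress falls on the antepenult (syllable 4, ra:).
Stress on syllable 4: gru.fi:.rom.ˈra:.se.be:d.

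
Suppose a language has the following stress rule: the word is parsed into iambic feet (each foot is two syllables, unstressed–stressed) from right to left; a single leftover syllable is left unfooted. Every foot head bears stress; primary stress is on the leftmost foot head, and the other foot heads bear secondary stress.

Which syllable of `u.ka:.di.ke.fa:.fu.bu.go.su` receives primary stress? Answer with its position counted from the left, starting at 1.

Parse right to left into iambic (σˈσ) feet: u (ka:.ˈdi) (ke.ˈfa:) (fu.ˈbu) (go.ˈsu). Syllable 1 is left unfooted.
Foot heads (stressed positions): 3, 5, 7, 9.
End Rule Leftmost: primary stress on the leftmost head = syllable 3.
Primary stress: syllable 3 → u.ka:.ˈdi.ke.fa:.fu.bu.go.su.

3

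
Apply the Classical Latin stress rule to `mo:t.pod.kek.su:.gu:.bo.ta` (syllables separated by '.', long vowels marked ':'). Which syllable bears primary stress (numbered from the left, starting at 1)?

Classical Latin: stress the penult if heavy (long vowel or closed), else the antepenult.
Weights: 5 gu: H, 6 bo L, 7 ta L.
The penult (syllable 6, bo) is light, so stress falls on the antepenult (syllable 5, gu:).
Stress on syllable 5: mo:t.pod.kek.su:.ˈgu:.bo.ta.

5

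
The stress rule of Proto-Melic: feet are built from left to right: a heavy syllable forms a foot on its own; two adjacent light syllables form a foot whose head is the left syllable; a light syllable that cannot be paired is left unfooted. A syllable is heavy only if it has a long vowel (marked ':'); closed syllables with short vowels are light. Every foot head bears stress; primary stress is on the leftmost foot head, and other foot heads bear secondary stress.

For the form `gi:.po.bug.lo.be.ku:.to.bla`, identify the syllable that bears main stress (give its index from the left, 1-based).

Weights: 1 gi: H, 2 po L, 3 bug L, 4 lo L, 5 be L, 6 ku: H, 7 to L, 8 bla L.
Parse left to right (heavy = foot alone; LL = one foot; stranded L unfooted): (ˈgi:) (ˈpo.bug) (ˈlo.be) (ˈku:) (ˈto.bla).
Foot heads: 1, 2, 4, 6, 7.
Primary stress on the leftmost head = syllable 1.
Primary stress: syllable 1 → ˈgi:.po.bug.lo.be.ku:.to.bla.

1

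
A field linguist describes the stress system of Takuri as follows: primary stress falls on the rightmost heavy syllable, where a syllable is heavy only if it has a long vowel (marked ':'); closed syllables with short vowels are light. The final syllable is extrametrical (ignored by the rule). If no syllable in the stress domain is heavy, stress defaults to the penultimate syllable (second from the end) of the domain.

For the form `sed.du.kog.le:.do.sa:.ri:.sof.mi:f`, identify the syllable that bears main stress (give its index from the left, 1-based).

The final syllable (9, mi:f) is extrametrical; the stress domain is syllables 1–8.
Weights: 1 sed L, 2 du L, 3 kog L, 4 le: H, 5 do L, 6 sa: H, 7 ri: H, 8 sof L.
Heavy syllables in the domain: 4, 6, 7. The rightmost is syllable 7 (ri:).
Primary stress: syllable 7 → sed.du.kog.le:.do.sa:.ˈri:.sof.mi:f.

7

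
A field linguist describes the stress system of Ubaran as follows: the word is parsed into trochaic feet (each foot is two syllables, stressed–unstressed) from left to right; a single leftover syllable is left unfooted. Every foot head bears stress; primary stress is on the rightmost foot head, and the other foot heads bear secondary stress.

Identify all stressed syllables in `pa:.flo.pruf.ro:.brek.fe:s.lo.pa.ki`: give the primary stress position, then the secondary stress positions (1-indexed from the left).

Parse left to right into trochaic (ˈσσ) feet: (ˈpa:.flo) (ˈpruf.ro:) (ˈbrek.fe:s) (ˈlo.pa) ki. Syllable 9 is left unfooted.
Foot heads (stressed positions): 1, 3, 5, 7.
End Rule Rightmost: primary stress on the rightmost head = syllable 7.
Secondary stress on 1, 3, 5: ˌpa:.flo.ˌpruf.ro:.ˌbrek.fe:s.ˈlo.pa.ki.

primary 7, secondary 1, 3, 5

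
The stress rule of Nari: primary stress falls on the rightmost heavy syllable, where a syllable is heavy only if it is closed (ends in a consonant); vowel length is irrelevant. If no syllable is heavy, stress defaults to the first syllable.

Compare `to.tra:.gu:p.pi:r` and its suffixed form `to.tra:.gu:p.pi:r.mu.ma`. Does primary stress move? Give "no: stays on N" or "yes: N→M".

no: stays on 4

Base `to.tra:.gu:p.pi:r` (4 syllables):
  Weights: 1 to L, 2 tra: L, 3 gu:p H, 4 pi:r H.
  Heavy syllables in the domain: 3, 4. The rightmost is syllable 4 (pi:r).
  → primary stress on syllable 4.
Suffixed `to.tra:.gu:p.pi:r.mu.ma` (6 syllables):
  Weights: 1 to L, 2 tra: L, 3 gu:p H, 4 pi:r H, 5 mu L, 6 ma L.
  Heavy syllables in the domain: 3, 4. The rightmost is syllable 4 (pi:r).
  → primary stress on syllable 4.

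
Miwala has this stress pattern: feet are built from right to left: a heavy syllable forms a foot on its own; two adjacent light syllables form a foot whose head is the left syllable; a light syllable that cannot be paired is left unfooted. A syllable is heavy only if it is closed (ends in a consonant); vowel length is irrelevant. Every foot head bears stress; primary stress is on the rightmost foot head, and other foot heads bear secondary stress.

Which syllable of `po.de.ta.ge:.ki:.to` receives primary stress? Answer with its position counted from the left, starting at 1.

Weights: 1 po L, 2 de L, 3 ta L, 4 ge: L, 5 ki: L, 6 to L.
Parse right to left (heavy = foot alone; LL = one foot; stranded L unfooted): (ˈpo.de) (ˈta.ge:) (ˈki:.to).
Foot heads: 1, 3, 5.
Primary stress on the rightmost head = syllable 5.
Primary stress: syllable 5 → po.de.ta.ge:.ˈki:.to.

5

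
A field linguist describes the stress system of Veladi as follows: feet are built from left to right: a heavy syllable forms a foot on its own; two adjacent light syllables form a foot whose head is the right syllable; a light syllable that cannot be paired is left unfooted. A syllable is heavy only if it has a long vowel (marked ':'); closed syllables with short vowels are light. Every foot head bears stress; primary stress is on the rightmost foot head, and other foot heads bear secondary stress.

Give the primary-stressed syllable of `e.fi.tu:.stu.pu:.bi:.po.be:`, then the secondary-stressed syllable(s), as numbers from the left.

primary 8, secondary 2, 3, 5, 6

Weights: 1 e L, 2 fi L, 3 tu: H, 4 stu L, 5 pu: H, 6 bi: H, 7 po L, 8 be: H.
Parse left to right (heavy = foot alone; LL = one foot; stranded L unfooted): (e.ˈfi) (ˈtu:) stu (ˈpu:) (ˈbi:) po (ˈbe:).
Foot heads: 2, 3, 5, 6, 8.
Primary stress on the rightmost head = syllable 8.
Secondary stress on 2, 3, 5, 6: e.ˌfi.ˌtu:.stu.ˌpu:.ˌbi:.po.ˈbe:.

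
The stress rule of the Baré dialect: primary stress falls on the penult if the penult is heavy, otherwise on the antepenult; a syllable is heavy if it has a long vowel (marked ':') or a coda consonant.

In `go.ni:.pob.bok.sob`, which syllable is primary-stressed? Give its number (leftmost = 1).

4

Weights: 3 pob H, 4 bok H, 5 sob H.
The penult (syllable 4, bok) is heavy, so it takes stress.
Primary stress: syllable 4 → go.ni:.pob.ˈbok.sob.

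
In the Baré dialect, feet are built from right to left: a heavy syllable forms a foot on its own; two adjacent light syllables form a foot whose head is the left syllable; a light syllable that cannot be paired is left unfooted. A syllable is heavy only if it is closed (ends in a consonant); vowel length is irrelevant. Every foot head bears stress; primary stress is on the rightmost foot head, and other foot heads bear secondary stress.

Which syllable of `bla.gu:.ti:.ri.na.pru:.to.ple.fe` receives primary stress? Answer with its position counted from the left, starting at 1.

8

Weights: 1 bla L, 2 gu: L, 3 ti: L, 4 ri L, 5 na L, 6 pru: L, 7 to L, 8 ple L, 9 fe L.
Parse right to left (heavy = foot alone; LL = one foot; stranded L unfooted): bla (ˈgu:.ti:) (ˈri.na) (ˈpru:.to) (ˈple.fe).
Foot heads: 2, 4, 6, 8.
Primary stress on the rightmost head = syllable 8.
Primary stress: syllable 8 → bla.gu:.ti:.ri.na.pru:.to.ˈple.fe.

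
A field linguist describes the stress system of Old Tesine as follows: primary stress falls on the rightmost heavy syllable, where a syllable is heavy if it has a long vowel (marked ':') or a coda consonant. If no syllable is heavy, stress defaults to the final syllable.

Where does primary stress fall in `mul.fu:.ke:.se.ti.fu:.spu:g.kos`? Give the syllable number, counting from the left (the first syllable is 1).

8

Weights: 1 mul H, 2 fu: H, 3 ke: H, 4 se L, 5 ti L, 6 fu: H, 7 spu:g H, 8 kos H.
Heavy syllables in the domain: 1, 2, 3, 6, 7, 8. The rightmost is syllable 8 (kos).
Primary stress: syllable 8 → mul.fu:.ke:.se.ti.fu:.spu:g.ˈkos.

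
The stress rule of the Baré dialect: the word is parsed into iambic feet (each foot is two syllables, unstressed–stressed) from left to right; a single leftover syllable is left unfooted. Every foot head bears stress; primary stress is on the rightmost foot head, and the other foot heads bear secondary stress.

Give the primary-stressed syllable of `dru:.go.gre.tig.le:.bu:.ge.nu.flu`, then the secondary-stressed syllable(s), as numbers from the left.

primary 8, secondary 2, 4, 6

Parse left to right into iambic (σˈσ) feet: (dru:.ˈgo) (gre.ˈtig) (le:.ˈbu:) (ge.ˈnu) flu. Syllable 9 is left unfooted.
Foot heads (stressed positions): 2, 4, 6, 8.
End Rule Rightmost: primary stress on the rightmost head = syllable 8.
Secondary stress on 2, 4, 6: dru:.ˌgo.gre.ˌtig.le:.ˌbu:.ge.ˈnu.flu.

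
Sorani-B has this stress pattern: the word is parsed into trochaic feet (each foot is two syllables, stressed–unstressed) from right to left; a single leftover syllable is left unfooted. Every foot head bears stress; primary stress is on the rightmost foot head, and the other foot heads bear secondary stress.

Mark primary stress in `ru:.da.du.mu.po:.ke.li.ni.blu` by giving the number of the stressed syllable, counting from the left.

8

Parse right to left into trochaic (ˈσσ) feet: ru: (ˈda.du) (ˈmu.po:) (ˈke.li) (ˈni.blu). Syllable 1 is left unfooted.
Foot heads (stressed positions): 2, 4, 6, 8.
End Rule Rightmost: primary stress on the rightmost head = syllable 8.
Primary stress: syllable 8 → ru:.da.du.mu.po:.ke.li.ˈni.blu.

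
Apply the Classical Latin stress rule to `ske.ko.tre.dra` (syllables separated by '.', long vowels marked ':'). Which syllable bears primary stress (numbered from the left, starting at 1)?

2

Classical Latin: stress the penult if heavy (long vowel or closed), else the antepenult.
Weights: 2 ko L, 3 tre L, 4 dra L.
The penult (syllable 3, tre) is light, so stress falls on the antepenult (syllable 2, ko).
Stress on syllable 2: ske.ˈko.tre.dra.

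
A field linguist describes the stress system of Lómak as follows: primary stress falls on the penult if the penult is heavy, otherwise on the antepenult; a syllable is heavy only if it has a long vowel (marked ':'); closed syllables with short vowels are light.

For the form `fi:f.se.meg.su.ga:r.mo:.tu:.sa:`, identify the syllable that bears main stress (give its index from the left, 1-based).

Weights: 6 mo: H, 7 tu: H, 8 sa: H.
The penult (syllable 7, tu:) is heavy, so it takes stress.
Primary stress: syllable 7 → fi:f.se.meg.su.ga:r.mo:.ˈtu:.sa:.

7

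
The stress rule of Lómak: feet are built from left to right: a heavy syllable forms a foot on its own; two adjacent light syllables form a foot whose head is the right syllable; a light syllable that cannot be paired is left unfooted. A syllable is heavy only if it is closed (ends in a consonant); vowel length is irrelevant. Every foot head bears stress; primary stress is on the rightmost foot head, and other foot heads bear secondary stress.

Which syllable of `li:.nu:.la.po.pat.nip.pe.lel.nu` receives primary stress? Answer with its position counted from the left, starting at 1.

8

Weights: 1 li: L, 2 nu: L, 3 la L, 4 po L, 5 pat H, 6 nip H, 7 pe L, 8 lel H, 9 nu L.
Parse left to right (heavy = foot alone; LL = one foot; stranded L unfooted): (li:.ˈnu:) (la.ˈpo) (ˈpat) (ˈnip) pe (ˈlel) nu.
Foot heads: 2, 4, 5, 6, 8.
Primary stress on the rightmost head = syllable 8.
Primary stress: syllable 8 → li:.nu:.la.po.pat.nip.pe.ˈlel.nu.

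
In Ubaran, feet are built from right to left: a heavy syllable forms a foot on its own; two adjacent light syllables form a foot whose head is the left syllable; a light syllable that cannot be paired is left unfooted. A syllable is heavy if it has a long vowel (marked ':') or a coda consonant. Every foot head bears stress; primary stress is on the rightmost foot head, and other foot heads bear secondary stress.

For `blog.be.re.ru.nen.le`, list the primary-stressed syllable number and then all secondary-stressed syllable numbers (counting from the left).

primary 5, secondary 1, 3

Weights: 1 blog H, 2 be L, 3 re L, 4 ru L, 5 nen H, 6 le L.
Parse right to left (heavy = foot alone; LL = one foot; stranded L unfooted): (ˈblog) be (ˈre.ru) (ˈnen) le.
Foot heads: 1, 3, 5.
Primary stress on the rightmost head = syllable 5.
Secondary stress on 1, 3: ˌblog.be.ˌre.ru.ˈnen.le.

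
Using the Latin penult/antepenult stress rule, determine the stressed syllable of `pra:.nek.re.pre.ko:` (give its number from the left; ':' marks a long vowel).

3

Classical Latin: stress the penult if heavy (long vowel or closed), else the antepenult.
Weights: 3 re L, 4 pre L, 5 ko: H.
The penult (syllable 4, pre) is light, so stress falls on the antepenult (syllable 3, re).
Stress on syllable 3: pra:.nek.ˈre.pre.ko:.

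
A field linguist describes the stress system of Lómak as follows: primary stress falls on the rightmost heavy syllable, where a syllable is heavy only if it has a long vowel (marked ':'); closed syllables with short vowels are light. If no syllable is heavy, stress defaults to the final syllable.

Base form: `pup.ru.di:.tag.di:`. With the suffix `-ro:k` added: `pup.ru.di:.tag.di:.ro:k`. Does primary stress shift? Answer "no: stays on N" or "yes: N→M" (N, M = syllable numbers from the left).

yes: 5→6

Base `pup.ru.di:.tag.di:` (5 syllables):
  Weights: 1 pup L, 2 ru L, 3 di: H, 4 tag L, 5 di: H.
  Heavy syllables in the domain: 3, 5. The rightmost is syllable 5 (di:).
  → primary stress on syllable 5.
Suffixed `pup.ru.di:.tag.di:.ro:k` (6 syllables):
  Weights: 1 pup L, 2 ru L, 3 di: H, 4 tag L, 5 di: H, 6 ro:k H.
  Heavy syllables in the domain: 3, 5, 6. The rightmost is syllable 6 (ro:k).
  → primary stress on syllable 6.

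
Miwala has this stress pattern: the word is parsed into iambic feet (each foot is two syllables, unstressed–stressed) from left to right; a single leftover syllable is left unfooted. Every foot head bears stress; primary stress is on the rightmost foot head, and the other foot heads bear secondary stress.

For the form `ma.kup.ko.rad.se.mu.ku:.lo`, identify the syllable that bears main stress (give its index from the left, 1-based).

8

Parse left to right into iambic (σˈσ) feet: (ma.ˈkup) (ko.ˈrad) (se.ˈmu) (ku:.ˈlo).
Foot heads (stressed positions): 2, 4, 6, 8.
End Rule Rightmost: primary stress on the rightmost head = syllable 8.
Primary stress: syllable 8 → ma.kup.ko.rad.se.mu.ku:.ˈlo.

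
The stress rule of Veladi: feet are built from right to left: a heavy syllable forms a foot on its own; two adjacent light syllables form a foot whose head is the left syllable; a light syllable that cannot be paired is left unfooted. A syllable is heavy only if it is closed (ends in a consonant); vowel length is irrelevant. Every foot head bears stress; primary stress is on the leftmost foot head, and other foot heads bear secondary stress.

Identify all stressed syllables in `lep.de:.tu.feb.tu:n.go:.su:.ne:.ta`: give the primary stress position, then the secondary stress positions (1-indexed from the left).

primary 1, secondary 2, 4, 5, 6, 8

Weights: 1 lep H, 2 de: L, 3 tu L, 4 feb H, 5 tu:n H, 6 go: L, 7 su: L, 8 ne: L, 9 ta L.
Parse right to left (heavy = foot alone; LL = one foot; stranded L unfooted): (ˈlep) (ˈde:.tu) (ˈfeb) (ˈtu:n) (ˈgo:.su:) (ˈne:.ta).
Foot heads: 1, 2, 4, 5, 6, 8.
Primary stress on the leftmost head = syllable 1.
Secondary stress on 2, 4, 5, 6, 8: ˈlep.ˌde:.tu.ˌfeb.ˌtu:n.ˌgo:.su:.ˌne:.ta.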